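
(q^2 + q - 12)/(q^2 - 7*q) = (q^2 + q - 12)/(q*(q - 7))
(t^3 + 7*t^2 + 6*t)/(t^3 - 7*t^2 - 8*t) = (t + 6)/(t - 8)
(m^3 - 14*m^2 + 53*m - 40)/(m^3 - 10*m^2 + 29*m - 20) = (m - 8)/(m - 4)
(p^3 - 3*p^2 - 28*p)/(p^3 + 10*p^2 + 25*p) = (p^2 - 3*p - 28)/(p^2 + 10*p + 25)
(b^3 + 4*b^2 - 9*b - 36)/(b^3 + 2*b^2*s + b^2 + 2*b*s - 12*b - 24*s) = (b + 3)/(b + 2*s)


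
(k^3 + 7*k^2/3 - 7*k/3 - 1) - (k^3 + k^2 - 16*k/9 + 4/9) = 4*k^2/3 - 5*k/9 - 13/9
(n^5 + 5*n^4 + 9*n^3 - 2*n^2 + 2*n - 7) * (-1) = -n^5 - 5*n^4 - 9*n^3 + 2*n^2 - 2*n + 7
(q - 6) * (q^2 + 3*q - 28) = q^3 - 3*q^2 - 46*q + 168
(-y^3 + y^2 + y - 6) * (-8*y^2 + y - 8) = 8*y^5 - 9*y^4 + y^3 + 41*y^2 - 14*y + 48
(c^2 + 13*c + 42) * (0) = 0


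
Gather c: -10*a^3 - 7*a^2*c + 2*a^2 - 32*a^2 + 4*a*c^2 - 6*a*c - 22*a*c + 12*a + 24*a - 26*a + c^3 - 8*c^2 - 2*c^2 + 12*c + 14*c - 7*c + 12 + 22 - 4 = -10*a^3 - 30*a^2 + 10*a + c^3 + c^2*(4*a - 10) + c*(-7*a^2 - 28*a + 19) + 30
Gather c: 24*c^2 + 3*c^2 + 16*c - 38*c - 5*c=27*c^2 - 27*c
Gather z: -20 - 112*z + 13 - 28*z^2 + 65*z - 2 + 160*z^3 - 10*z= 160*z^3 - 28*z^2 - 57*z - 9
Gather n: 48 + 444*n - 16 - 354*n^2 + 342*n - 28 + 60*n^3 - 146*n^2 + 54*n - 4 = 60*n^3 - 500*n^2 + 840*n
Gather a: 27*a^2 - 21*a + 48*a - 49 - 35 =27*a^2 + 27*a - 84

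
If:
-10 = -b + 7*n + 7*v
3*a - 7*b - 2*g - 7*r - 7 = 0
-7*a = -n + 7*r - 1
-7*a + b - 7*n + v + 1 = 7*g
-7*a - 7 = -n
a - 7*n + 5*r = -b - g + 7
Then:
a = -24363/22477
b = -9484/3211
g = 27236/22477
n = -1886/3211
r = 8/7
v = -24/19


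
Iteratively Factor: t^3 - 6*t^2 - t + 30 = (t + 2)*(t^2 - 8*t + 15) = (t - 5)*(t + 2)*(t - 3)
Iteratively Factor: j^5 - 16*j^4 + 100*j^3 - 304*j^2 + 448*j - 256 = (j - 2)*(j^4 - 14*j^3 + 72*j^2 - 160*j + 128) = (j - 2)^2*(j^3 - 12*j^2 + 48*j - 64) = (j - 4)*(j - 2)^2*(j^2 - 8*j + 16) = (j - 4)^2*(j - 2)^2*(j - 4)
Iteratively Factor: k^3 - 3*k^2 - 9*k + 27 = (k + 3)*(k^2 - 6*k + 9) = (k - 3)*(k + 3)*(k - 3)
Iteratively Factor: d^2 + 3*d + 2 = (d + 2)*(d + 1)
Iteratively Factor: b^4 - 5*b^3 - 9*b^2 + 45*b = (b - 3)*(b^3 - 2*b^2 - 15*b) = (b - 5)*(b - 3)*(b^2 + 3*b) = b*(b - 5)*(b - 3)*(b + 3)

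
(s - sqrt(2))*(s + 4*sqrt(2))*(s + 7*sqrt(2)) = s^3 + 10*sqrt(2)*s^2 + 34*s - 56*sqrt(2)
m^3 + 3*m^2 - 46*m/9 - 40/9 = (m - 5/3)*(m + 2/3)*(m + 4)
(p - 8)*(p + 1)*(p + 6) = p^3 - p^2 - 50*p - 48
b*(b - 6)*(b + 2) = b^3 - 4*b^2 - 12*b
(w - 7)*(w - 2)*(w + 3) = w^3 - 6*w^2 - 13*w + 42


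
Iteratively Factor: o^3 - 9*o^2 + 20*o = (o - 4)*(o^2 - 5*o) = o*(o - 4)*(o - 5)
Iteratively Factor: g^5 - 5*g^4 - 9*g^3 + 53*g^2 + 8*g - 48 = (g - 4)*(g^4 - g^3 - 13*g^2 + g + 12) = (g - 4)*(g - 1)*(g^3 - 13*g - 12) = (g - 4)*(g - 1)*(g + 3)*(g^2 - 3*g - 4) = (g - 4)*(g - 1)*(g + 1)*(g + 3)*(g - 4)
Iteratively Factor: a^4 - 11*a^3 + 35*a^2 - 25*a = (a)*(a^3 - 11*a^2 + 35*a - 25) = a*(a - 1)*(a^2 - 10*a + 25) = a*(a - 5)*(a - 1)*(a - 5)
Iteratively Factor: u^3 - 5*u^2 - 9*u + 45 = (u - 5)*(u^2 - 9) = (u - 5)*(u + 3)*(u - 3)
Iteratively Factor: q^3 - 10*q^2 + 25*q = (q)*(q^2 - 10*q + 25) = q*(q - 5)*(q - 5)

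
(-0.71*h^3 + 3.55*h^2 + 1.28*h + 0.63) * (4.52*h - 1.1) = -3.2092*h^4 + 16.827*h^3 + 1.8806*h^2 + 1.4396*h - 0.693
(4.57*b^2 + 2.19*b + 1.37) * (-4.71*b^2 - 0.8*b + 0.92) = -21.5247*b^4 - 13.9709*b^3 - 4.0003*b^2 + 0.9188*b + 1.2604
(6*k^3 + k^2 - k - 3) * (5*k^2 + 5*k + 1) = 30*k^5 + 35*k^4 + 6*k^3 - 19*k^2 - 16*k - 3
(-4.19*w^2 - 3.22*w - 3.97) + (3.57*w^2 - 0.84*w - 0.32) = -0.620000000000001*w^2 - 4.06*w - 4.29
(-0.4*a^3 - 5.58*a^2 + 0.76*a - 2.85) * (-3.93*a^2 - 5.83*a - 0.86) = 1.572*a^5 + 24.2614*a^4 + 29.8886*a^3 + 11.5685*a^2 + 15.9619*a + 2.451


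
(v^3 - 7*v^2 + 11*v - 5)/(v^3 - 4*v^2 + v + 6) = (v^3 - 7*v^2 + 11*v - 5)/(v^3 - 4*v^2 + v + 6)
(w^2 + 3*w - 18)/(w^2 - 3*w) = (w + 6)/w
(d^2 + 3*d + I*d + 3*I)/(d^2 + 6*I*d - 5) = (d + 3)/(d + 5*I)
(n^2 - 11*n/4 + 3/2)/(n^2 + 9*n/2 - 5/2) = (4*n^2 - 11*n + 6)/(2*(2*n^2 + 9*n - 5))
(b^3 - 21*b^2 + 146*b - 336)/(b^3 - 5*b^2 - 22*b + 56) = (b^2 - 14*b + 48)/(b^2 + 2*b - 8)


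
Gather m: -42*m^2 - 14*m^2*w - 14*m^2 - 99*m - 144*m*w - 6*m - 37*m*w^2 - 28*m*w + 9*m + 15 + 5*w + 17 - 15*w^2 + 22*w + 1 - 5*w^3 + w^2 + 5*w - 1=m^2*(-14*w - 56) + m*(-37*w^2 - 172*w - 96) - 5*w^3 - 14*w^2 + 32*w + 32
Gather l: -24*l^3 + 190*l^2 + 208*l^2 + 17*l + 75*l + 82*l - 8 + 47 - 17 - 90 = -24*l^3 + 398*l^2 + 174*l - 68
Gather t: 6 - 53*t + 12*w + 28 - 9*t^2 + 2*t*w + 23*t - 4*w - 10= -9*t^2 + t*(2*w - 30) + 8*w + 24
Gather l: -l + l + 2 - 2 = 0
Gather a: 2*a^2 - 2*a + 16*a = 2*a^2 + 14*a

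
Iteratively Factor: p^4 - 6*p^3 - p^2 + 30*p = (p)*(p^3 - 6*p^2 - p + 30) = p*(p - 3)*(p^2 - 3*p - 10) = p*(p - 3)*(p + 2)*(p - 5)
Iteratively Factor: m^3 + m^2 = (m)*(m^2 + m) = m^2*(m + 1)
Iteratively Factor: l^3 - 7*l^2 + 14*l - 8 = (l - 2)*(l^2 - 5*l + 4) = (l - 4)*(l - 2)*(l - 1)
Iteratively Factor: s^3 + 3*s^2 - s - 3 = (s - 1)*(s^2 + 4*s + 3) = (s - 1)*(s + 3)*(s + 1)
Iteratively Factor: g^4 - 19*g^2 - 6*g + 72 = (g - 2)*(g^3 + 2*g^2 - 15*g - 36) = (g - 2)*(g + 3)*(g^2 - g - 12) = (g - 4)*(g - 2)*(g + 3)*(g + 3)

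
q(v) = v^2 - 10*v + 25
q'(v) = 2*v - 10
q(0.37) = 21.44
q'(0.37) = -9.26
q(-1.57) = 43.16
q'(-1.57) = -13.14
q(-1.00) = 36.00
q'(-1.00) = -12.00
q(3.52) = 2.19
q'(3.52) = -2.96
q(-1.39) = 40.83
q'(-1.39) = -12.78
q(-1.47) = 41.86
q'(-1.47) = -12.94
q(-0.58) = 31.14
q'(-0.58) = -11.16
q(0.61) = 19.27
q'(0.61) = -8.78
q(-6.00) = 121.00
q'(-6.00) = -22.00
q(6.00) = 1.00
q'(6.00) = 2.00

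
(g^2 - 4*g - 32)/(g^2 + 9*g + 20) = (g - 8)/(g + 5)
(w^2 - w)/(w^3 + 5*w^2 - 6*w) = 1/(w + 6)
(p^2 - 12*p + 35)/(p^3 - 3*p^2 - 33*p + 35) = (p - 5)/(p^2 + 4*p - 5)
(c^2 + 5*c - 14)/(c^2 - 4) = (c + 7)/(c + 2)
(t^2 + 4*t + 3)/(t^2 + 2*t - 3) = (t + 1)/(t - 1)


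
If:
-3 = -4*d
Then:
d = 3/4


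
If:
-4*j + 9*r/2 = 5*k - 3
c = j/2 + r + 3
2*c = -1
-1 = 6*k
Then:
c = -1/2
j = -143/75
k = -1/6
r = -191/75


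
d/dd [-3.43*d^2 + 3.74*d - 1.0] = 3.74 - 6.86*d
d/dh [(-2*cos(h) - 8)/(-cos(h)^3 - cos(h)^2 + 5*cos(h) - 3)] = 2*(15*cos(h) + cos(2*h) + 24)*sin(h)/((cos(h) - 1)^3*(cos(h) + 3)^2)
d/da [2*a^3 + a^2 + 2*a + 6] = 6*a^2 + 2*a + 2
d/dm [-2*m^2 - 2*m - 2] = -4*m - 2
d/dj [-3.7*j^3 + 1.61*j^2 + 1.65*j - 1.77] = -11.1*j^2 + 3.22*j + 1.65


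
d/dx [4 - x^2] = -2*x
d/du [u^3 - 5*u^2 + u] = 3*u^2 - 10*u + 1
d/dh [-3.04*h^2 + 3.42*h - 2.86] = 3.42 - 6.08*h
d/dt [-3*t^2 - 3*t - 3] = -6*t - 3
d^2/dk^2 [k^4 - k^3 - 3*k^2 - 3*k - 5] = 12*k^2 - 6*k - 6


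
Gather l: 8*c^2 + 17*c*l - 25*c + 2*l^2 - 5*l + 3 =8*c^2 - 25*c + 2*l^2 + l*(17*c - 5) + 3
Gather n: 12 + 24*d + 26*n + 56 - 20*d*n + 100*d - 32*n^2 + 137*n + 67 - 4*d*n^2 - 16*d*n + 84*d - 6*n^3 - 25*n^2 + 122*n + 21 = 208*d - 6*n^3 + n^2*(-4*d - 57) + n*(285 - 36*d) + 156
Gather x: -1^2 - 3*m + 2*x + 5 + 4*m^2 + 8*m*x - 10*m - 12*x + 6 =4*m^2 - 13*m + x*(8*m - 10) + 10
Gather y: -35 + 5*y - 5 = 5*y - 40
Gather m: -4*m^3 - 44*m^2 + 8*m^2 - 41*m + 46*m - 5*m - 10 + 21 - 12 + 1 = -4*m^3 - 36*m^2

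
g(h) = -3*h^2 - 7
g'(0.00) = 0.00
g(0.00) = -7.00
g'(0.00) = 0.00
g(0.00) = -7.00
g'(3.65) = -21.90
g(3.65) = -46.97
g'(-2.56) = 15.36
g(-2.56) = -26.66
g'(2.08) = -12.48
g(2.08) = -19.98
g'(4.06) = -24.36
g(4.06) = -56.45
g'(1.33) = -7.98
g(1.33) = -12.31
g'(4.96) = -29.76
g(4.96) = -80.80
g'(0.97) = -5.82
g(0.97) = -9.82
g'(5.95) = -35.70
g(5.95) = -113.21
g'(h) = -6*h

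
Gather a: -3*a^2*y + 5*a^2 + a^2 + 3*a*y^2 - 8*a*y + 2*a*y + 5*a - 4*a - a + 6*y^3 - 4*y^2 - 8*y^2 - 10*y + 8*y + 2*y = a^2*(6 - 3*y) + a*(3*y^2 - 6*y) + 6*y^3 - 12*y^2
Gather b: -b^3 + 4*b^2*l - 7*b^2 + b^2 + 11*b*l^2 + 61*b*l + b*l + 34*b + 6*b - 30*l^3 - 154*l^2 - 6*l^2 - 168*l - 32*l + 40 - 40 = -b^3 + b^2*(4*l - 6) + b*(11*l^2 + 62*l + 40) - 30*l^3 - 160*l^2 - 200*l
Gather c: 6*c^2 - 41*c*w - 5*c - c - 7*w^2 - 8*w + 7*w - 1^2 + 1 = 6*c^2 + c*(-41*w - 6) - 7*w^2 - w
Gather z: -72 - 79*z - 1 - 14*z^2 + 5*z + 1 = -14*z^2 - 74*z - 72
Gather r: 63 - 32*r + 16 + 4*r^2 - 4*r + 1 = 4*r^2 - 36*r + 80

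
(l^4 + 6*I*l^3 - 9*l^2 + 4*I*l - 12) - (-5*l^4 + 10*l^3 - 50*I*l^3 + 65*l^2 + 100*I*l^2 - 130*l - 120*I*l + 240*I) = 6*l^4 - 10*l^3 + 56*I*l^3 - 74*l^2 - 100*I*l^2 + 130*l + 124*I*l - 12 - 240*I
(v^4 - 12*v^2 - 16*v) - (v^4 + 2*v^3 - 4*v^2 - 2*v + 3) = -2*v^3 - 8*v^2 - 14*v - 3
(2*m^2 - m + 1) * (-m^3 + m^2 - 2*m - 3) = -2*m^5 + 3*m^4 - 6*m^3 - 3*m^2 + m - 3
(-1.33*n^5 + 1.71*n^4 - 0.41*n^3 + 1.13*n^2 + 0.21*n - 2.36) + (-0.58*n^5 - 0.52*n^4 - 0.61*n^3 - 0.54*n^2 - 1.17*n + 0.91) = -1.91*n^5 + 1.19*n^4 - 1.02*n^3 + 0.59*n^2 - 0.96*n - 1.45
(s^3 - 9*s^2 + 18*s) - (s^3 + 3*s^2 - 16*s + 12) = -12*s^2 + 34*s - 12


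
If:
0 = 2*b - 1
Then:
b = 1/2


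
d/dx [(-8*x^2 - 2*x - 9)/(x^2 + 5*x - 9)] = (-38*x^2 + 162*x + 63)/(x^4 + 10*x^3 + 7*x^2 - 90*x + 81)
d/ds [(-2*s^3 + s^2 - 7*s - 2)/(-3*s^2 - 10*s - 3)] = (6*s^4 + 40*s^3 - 13*s^2 - 18*s + 1)/(9*s^4 + 60*s^3 + 118*s^2 + 60*s + 9)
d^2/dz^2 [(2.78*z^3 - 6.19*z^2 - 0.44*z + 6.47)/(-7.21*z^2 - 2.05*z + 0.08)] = (2.27373675443232e-13*z^5 + 4.54747350886464e-13*z^4 - 163.80949*z^3 - 1993.86489*z^2 - 572.36301*z - 61.62059)/(374.805361*z^6 + 319.702215*z^5 + 78.423891*z^4 + 1.520485*z^3 - 0.870168*z^2 + 0.03936*z - 0.000512)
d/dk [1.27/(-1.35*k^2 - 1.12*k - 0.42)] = (3.429*k + 1.4224)/(1.35*k^2 + 1.12*k + 0.42)^2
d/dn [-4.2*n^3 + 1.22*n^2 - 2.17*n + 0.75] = -12.6*n^2 + 2.44*n - 2.17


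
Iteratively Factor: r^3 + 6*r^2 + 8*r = (r)*(r^2 + 6*r + 8) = r*(r + 4)*(r + 2)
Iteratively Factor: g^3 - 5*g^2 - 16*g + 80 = (g + 4)*(g^2 - 9*g + 20) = (g - 4)*(g + 4)*(g - 5)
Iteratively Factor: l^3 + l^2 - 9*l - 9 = (l + 3)*(l^2 - 2*l - 3) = (l + 1)*(l + 3)*(l - 3)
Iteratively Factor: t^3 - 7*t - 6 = (t + 1)*(t^2 - t - 6) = (t + 1)*(t + 2)*(t - 3)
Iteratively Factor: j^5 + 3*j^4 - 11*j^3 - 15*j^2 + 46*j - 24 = (j + 3)*(j^4 - 11*j^2 + 18*j - 8) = (j + 3)*(j + 4)*(j^3 - 4*j^2 + 5*j - 2) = (j - 2)*(j + 3)*(j + 4)*(j^2 - 2*j + 1) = (j - 2)*(j - 1)*(j + 3)*(j + 4)*(j - 1)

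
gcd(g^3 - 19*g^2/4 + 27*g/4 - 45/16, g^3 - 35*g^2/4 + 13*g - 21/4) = g - 3/4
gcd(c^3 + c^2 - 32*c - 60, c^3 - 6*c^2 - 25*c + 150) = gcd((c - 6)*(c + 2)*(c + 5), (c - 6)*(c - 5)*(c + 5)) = c^2 - c - 30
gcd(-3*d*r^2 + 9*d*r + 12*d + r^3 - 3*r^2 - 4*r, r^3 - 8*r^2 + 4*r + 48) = r - 4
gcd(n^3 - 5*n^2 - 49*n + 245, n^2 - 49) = n^2 - 49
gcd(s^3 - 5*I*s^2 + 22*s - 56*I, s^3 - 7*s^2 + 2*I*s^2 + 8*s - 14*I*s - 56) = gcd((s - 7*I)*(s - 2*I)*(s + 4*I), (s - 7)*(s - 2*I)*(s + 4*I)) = s^2 + 2*I*s + 8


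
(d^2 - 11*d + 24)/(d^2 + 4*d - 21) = (d - 8)/(d + 7)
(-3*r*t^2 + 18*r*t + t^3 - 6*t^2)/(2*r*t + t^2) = (-3*r*t + 18*r + t^2 - 6*t)/(2*r + t)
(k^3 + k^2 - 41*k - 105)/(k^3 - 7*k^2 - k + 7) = (k^2 + 8*k + 15)/(k^2 - 1)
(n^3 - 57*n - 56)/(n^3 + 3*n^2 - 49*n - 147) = (n^2 - 7*n - 8)/(n^2 - 4*n - 21)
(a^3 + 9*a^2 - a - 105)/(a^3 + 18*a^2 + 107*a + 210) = (a - 3)/(a + 6)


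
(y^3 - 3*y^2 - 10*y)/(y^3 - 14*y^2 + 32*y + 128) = y*(y - 5)/(y^2 - 16*y + 64)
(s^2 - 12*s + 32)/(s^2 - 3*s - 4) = (s - 8)/(s + 1)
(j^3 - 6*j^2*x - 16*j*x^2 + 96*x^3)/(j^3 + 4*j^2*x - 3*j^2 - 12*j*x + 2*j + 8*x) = (j^2 - 10*j*x + 24*x^2)/(j^2 - 3*j + 2)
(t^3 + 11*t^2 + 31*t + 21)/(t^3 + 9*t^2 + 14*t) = (t^2 + 4*t + 3)/(t*(t + 2))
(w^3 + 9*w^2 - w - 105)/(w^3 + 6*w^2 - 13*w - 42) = (w + 5)/(w + 2)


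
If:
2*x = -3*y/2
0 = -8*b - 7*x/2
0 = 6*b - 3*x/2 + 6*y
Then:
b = 0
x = 0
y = 0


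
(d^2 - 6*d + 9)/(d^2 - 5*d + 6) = (d - 3)/(d - 2)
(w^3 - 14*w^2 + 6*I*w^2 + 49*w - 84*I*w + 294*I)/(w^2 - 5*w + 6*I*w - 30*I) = (w^2 - 14*w + 49)/(w - 5)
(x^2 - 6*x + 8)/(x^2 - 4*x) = (x - 2)/x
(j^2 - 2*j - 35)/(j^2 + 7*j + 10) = (j - 7)/(j + 2)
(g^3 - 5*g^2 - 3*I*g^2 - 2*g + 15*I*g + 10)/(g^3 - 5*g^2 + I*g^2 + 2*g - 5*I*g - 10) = (g - 2*I)/(g + 2*I)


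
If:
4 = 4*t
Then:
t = 1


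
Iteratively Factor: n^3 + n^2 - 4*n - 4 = (n + 2)*(n^2 - n - 2) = (n + 1)*(n + 2)*(n - 2)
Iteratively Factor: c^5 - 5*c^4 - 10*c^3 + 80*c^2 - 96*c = (c + 4)*(c^4 - 9*c^3 + 26*c^2 - 24*c) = c*(c + 4)*(c^3 - 9*c^2 + 26*c - 24) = c*(c - 2)*(c + 4)*(c^2 - 7*c + 12) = c*(c - 3)*(c - 2)*(c + 4)*(c - 4)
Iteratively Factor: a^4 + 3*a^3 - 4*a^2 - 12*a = (a)*(a^3 + 3*a^2 - 4*a - 12) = a*(a + 3)*(a^2 - 4) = a*(a + 2)*(a + 3)*(a - 2)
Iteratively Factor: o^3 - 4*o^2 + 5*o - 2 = (o - 2)*(o^2 - 2*o + 1) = (o - 2)*(o - 1)*(o - 1)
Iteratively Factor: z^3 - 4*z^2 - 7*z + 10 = (z - 5)*(z^2 + z - 2) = (z - 5)*(z + 2)*(z - 1)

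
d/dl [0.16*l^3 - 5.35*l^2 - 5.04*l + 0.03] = 0.48*l^2 - 10.7*l - 5.04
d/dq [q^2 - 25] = 2*q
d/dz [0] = 0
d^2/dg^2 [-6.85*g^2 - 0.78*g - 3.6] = -13.7000000000000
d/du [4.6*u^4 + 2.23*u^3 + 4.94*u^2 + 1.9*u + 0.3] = 18.4*u^3 + 6.69*u^2 + 9.88*u + 1.9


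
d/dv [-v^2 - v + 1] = -2*v - 1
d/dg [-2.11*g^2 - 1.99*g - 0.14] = -4.22*g - 1.99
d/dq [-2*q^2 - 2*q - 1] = -4*q - 2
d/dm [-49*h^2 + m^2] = 2*m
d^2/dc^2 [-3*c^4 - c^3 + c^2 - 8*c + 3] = -36*c^2 - 6*c + 2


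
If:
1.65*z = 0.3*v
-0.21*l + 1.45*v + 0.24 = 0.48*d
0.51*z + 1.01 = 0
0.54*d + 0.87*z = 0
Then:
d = 3.19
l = -81.36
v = -10.89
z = -1.98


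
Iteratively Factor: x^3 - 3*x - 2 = (x + 1)*(x^2 - x - 2) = (x + 1)^2*(x - 2)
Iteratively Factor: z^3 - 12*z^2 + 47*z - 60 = (z - 3)*(z^2 - 9*z + 20) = (z - 4)*(z - 3)*(z - 5)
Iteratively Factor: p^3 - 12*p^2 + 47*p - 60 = (p - 3)*(p^2 - 9*p + 20) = (p - 5)*(p - 3)*(p - 4)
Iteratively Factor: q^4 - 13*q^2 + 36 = (q + 3)*(q^3 - 3*q^2 - 4*q + 12) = (q + 2)*(q + 3)*(q^2 - 5*q + 6) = (q - 2)*(q + 2)*(q + 3)*(q - 3)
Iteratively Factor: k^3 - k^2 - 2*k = (k + 1)*(k^2 - 2*k) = (k - 2)*(k + 1)*(k)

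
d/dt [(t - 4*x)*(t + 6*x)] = 2*t + 2*x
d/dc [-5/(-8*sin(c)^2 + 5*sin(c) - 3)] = 5*(5 - 16*sin(c))*cos(c)/(8*sin(c)^2 - 5*sin(c) + 3)^2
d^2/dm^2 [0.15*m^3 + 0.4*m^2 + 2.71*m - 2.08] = 0.9*m + 0.8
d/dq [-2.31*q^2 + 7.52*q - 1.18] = 7.52 - 4.62*q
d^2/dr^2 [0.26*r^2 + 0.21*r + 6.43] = 0.520000000000000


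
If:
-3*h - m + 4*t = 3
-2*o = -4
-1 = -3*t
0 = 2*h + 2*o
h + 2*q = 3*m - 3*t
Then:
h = -2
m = 13/3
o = 2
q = 7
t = 1/3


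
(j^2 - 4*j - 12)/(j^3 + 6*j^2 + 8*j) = (j - 6)/(j*(j + 4))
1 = 1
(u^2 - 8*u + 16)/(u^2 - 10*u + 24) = (u - 4)/(u - 6)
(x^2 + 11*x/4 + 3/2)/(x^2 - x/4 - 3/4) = (x + 2)/(x - 1)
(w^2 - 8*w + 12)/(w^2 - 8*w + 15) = (w^2 - 8*w + 12)/(w^2 - 8*w + 15)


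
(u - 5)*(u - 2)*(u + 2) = u^3 - 5*u^2 - 4*u + 20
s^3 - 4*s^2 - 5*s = s*(s - 5)*(s + 1)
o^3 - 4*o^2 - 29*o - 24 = (o - 8)*(o + 1)*(o + 3)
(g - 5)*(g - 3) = g^2 - 8*g + 15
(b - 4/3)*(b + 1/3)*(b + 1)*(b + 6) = b^4 + 6*b^3 - 13*b^2/9 - 82*b/9 - 8/3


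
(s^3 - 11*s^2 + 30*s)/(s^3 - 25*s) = (s - 6)/(s + 5)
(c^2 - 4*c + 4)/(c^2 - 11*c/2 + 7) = 2*(c - 2)/(2*c - 7)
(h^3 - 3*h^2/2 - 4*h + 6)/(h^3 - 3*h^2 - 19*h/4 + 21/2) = 2*(h - 2)/(2*h - 7)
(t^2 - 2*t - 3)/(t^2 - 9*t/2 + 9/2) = 2*(t + 1)/(2*t - 3)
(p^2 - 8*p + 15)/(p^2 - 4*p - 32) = (-p^2 + 8*p - 15)/(-p^2 + 4*p + 32)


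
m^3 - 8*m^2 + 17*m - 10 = (m - 5)*(m - 2)*(m - 1)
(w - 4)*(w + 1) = w^2 - 3*w - 4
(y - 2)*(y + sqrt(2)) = y^2 - 2*y + sqrt(2)*y - 2*sqrt(2)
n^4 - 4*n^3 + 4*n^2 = n^2*(n - 2)^2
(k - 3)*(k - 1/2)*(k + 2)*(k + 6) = k^4 + 9*k^3/2 - 29*k^2/2 - 30*k + 18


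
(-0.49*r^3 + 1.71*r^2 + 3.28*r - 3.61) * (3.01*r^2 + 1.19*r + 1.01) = -1.4749*r^5 + 4.564*r^4 + 11.4128*r^3 - 5.2358*r^2 - 0.9831*r - 3.6461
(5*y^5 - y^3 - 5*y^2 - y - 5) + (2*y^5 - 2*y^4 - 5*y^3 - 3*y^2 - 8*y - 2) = 7*y^5 - 2*y^4 - 6*y^3 - 8*y^2 - 9*y - 7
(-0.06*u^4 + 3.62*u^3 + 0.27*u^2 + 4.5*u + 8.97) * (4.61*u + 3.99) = -0.2766*u^5 + 16.4488*u^4 + 15.6885*u^3 + 21.8223*u^2 + 59.3067*u + 35.7903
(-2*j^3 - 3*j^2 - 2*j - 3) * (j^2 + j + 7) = -2*j^5 - 5*j^4 - 19*j^3 - 26*j^2 - 17*j - 21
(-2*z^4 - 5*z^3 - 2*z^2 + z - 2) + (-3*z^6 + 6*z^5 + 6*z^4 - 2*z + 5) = -3*z^6 + 6*z^5 + 4*z^4 - 5*z^3 - 2*z^2 - z + 3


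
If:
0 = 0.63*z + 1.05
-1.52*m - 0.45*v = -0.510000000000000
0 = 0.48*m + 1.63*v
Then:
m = 0.37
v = -0.11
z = -1.67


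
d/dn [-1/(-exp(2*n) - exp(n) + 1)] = (-2*exp(n) - 1)*exp(n)/(exp(2*n) + exp(n) - 1)^2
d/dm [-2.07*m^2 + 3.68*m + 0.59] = 3.68 - 4.14*m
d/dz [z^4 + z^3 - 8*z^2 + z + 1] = 4*z^3 + 3*z^2 - 16*z + 1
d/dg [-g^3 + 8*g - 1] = 8 - 3*g^2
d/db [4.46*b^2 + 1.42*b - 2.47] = 8.92*b + 1.42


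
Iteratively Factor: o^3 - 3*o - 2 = (o - 2)*(o^2 + 2*o + 1) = (o - 2)*(o + 1)*(o + 1)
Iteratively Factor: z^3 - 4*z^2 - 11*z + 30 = (z + 3)*(z^2 - 7*z + 10) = (z - 2)*(z + 3)*(z - 5)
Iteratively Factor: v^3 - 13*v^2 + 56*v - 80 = (v - 5)*(v^2 - 8*v + 16) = (v - 5)*(v - 4)*(v - 4)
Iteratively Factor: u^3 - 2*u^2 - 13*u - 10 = (u + 1)*(u^2 - 3*u - 10) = (u - 5)*(u + 1)*(u + 2)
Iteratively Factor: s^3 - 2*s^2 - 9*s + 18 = (s - 3)*(s^2 + s - 6) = (s - 3)*(s + 3)*(s - 2)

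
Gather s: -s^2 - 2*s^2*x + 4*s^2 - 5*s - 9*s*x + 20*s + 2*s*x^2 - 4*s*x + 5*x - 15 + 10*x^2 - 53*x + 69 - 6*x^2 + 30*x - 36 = s^2*(3 - 2*x) + s*(2*x^2 - 13*x + 15) + 4*x^2 - 18*x + 18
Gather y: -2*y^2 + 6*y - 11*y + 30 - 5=-2*y^2 - 5*y + 25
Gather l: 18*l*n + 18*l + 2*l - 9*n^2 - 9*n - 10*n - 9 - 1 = l*(18*n + 20) - 9*n^2 - 19*n - 10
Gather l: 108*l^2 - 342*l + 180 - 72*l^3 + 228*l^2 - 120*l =-72*l^3 + 336*l^2 - 462*l + 180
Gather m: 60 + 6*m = 6*m + 60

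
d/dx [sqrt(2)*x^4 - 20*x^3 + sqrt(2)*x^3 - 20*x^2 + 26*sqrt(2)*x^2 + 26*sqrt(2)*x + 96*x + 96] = 4*sqrt(2)*x^3 - 60*x^2 + 3*sqrt(2)*x^2 - 40*x + 52*sqrt(2)*x + 26*sqrt(2) + 96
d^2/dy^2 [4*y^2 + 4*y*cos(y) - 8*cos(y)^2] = -4*y*cos(y) - 32*sin(y)^2 - 8*sin(y) + 24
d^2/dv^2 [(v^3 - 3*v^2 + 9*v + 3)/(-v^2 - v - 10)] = 6*(-v^3 - 43*v^2 - 13*v + 139)/(v^6 + 3*v^5 + 33*v^4 + 61*v^3 + 330*v^2 + 300*v + 1000)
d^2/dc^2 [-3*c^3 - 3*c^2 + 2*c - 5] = -18*c - 6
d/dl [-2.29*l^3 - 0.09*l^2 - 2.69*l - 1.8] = -6.87*l^2 - 0.18*l - 2.69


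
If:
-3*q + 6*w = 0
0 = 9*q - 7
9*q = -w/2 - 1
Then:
No Solution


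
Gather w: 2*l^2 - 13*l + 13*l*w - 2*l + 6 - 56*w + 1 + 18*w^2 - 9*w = 2*l^2 - 15*l + 18*w^2 + w*(13*l - 65) + 7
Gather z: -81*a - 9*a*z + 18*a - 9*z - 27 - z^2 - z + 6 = -63*a - z^2 + z*(-9*a - 10) - 21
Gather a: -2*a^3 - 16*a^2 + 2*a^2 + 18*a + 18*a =-2*a^3 - 14*a^2 + 36*a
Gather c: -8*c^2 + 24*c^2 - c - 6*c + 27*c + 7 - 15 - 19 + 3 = 16*c^2 + 20*c - 24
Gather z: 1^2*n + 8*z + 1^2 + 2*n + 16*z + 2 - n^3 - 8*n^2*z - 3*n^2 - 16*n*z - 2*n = -n^3 - 3*n^2 + n + z*(-8*n^2 - 16*n + 24) + 3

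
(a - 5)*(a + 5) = a^2 - 25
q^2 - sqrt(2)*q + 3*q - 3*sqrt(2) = (q + 3)*(q - sqrt(2))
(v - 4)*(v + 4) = v^2 - 16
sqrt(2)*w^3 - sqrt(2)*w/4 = w*(w - 1/2)*(sqrt(2)*w + sqrt(2)/2)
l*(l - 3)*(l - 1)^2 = l^4 - 5*l^3 + 7*l^2 - 3*l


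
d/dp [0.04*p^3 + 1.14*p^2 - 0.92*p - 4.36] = 0.12*p^2 + 2.28*p - 0.92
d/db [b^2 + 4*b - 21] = 2*b + 4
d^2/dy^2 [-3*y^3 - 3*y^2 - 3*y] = -18*y - 6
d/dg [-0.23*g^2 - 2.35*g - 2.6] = -0.46*g - 2.35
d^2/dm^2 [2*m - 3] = 0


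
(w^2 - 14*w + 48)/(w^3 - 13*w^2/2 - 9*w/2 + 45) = 2*(w - 8)/(2*w^2 - w - 15)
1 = 1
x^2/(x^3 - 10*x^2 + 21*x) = x/(x^2 - 10*x + 21)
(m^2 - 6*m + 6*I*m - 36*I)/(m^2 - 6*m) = (m + 6*I)/m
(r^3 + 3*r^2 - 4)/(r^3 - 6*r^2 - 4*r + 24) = (r^2 + r - 2)/(r^2 - 8*r + 12)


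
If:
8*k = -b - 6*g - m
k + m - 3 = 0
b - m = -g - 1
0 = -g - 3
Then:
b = 10/3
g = -3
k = 5/3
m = 4/3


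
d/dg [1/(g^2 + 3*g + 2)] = (-2*g - 3)/(g^2 + 3*g + 2)^2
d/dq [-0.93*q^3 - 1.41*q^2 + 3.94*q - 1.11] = -2.79*q^2 - 2.82*q + 3.94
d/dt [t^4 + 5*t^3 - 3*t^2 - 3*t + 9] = 4*t^3 + 15*t^2 - 6*t - 3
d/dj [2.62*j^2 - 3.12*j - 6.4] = 5.24*j - 3.12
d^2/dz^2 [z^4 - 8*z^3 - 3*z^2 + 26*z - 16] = 12*z^2 - 48*z - 6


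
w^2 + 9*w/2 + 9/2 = (w + 3/2)*(w + 3)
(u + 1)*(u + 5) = u^2 + 6*u + 5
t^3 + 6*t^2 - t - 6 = (t - 1)*(t + 1)*(t + 6)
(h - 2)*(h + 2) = h^2 - 4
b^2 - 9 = (b - 3)*(b + 3)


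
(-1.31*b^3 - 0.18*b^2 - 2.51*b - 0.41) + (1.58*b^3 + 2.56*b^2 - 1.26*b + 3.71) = 0.27*b^3 + 2.38*b^2 - 3.77*b + 3.3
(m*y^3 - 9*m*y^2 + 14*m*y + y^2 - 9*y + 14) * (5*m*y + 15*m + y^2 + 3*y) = 5*m^2*y^4 - 30*m^2*y^3 - 65*m^2*y^2 + 210*m^2*y + m*y^5 - 6*m*y^4 - 8*m*y^3 + 12*m*y^2 - 65*m*y + 210*m + y^4 - 6*y^3 - 13*y^2 + 42*y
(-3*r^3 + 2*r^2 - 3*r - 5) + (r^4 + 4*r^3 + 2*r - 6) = r^4 + r^3 + 2*r^2 - r - 11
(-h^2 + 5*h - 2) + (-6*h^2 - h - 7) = -7*h^2 + 4*h - 9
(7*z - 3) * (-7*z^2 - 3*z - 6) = -49*z^3 - 33*z + 18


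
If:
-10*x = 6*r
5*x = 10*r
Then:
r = 0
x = 0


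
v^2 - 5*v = v*(v - 5)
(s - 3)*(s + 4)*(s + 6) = s^3 + 7*s^2 - 6*s - 72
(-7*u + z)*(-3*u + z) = 21*u^2 - 10*u*z + z^2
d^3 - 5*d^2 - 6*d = d*(d - 6)*(d + 1)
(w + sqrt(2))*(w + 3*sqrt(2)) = w^2 + 4*sqrt(2)*w + 6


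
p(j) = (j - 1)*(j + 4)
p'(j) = 2*j + 3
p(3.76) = 21.42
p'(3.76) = 10.52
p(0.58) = -1.92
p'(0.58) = 4.16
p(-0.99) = -5.99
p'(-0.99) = 1.02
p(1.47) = 2.57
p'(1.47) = 5.94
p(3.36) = 17.37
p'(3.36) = 9.72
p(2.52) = 9.91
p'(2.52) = 8.04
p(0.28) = -3.08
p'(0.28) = 3.56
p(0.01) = -3.97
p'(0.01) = 3.02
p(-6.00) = 14.00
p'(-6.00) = -9.00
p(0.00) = -4.00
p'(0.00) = 3.00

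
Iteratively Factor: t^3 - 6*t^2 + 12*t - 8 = (t - 2)*(t^2 - 4*t + 4) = (t - 2)^2*(t - 2)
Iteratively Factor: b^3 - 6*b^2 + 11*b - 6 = (b - 3)*(b^2 - 3*b + 2) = (b - 3)*(b - 2)*(b - 1)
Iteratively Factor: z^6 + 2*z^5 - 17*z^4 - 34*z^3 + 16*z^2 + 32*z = (z + 4)*(z^5 - 2*z^4 - 9*z^3 + 2*z^2 + 8*z) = (z + 2)*(z + 4)*(z^4 - 4*z^3 - z^2 + 4*z) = z*(z + 2)*(z + 4)*(z^3 - 4*z^2 - z + 4) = z*(z + 1)*(z + 2)*(z + 4)*(z^2 - 5*z + 4) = z*(z - 1)*(z + 1)*(z + 2)*(z + 4)*(z - 4)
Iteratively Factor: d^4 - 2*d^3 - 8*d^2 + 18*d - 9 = (d - 3)*(d^3 + d^2 - 5*d + 3) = (d - 3)*(d - 1)*(d^2 + 2*d - 3) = (d - 3)*(d - 1)^2*(d + 3)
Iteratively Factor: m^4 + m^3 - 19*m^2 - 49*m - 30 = (m + 1)*(m^3 - 19*m - 30) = (m + 1)*(m + 2)*(m^2 - 2*m - 15) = (m + 1)*(m + 2)*(m + 3)*(m - 5)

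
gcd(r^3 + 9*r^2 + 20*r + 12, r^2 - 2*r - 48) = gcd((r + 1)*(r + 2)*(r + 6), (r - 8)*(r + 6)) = r + 6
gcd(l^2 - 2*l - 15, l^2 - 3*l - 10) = l - 5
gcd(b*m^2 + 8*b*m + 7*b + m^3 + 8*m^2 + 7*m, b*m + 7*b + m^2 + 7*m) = b*m + 7*b + m^2 + 7*m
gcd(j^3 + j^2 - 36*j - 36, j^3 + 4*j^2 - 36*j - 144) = j^2 - 36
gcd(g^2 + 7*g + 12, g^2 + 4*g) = g + 4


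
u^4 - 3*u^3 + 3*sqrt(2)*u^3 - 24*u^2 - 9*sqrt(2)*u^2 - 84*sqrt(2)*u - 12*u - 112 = (u - 7)*(u + 4)*(u + sqrt(2))*(u + 2*sqrt(2))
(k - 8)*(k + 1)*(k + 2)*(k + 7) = k^4 + 2*k^3 - 57*k^2 - 170*k - 112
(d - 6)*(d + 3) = d^2 - 3*d - 18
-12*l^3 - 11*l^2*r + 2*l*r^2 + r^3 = (-3*l + r)*(l + r)*(4*l + r)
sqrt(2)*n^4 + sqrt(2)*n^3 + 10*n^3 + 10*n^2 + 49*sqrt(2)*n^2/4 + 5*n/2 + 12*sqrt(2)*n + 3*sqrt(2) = (n + 1/2)*(n + 2*sqrt(2))*(n + 3*sqrt(2))*(sqrt(2)*n + sqrt(2)/2)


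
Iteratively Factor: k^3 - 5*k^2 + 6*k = (k)*(k^2 - 5*k + 6) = k*(k - 3)*(k - 2)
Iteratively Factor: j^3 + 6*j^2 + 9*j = (j)*(j^2 + 6*j + 9) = j*(j + 3)*(j + 3)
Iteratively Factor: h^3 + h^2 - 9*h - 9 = (h + 1)*(h^2 - 9) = (h - 3)*(h + 1)*(h + 3)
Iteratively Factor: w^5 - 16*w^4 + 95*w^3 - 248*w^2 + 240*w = (w - 4)*(w^4 - 12*w^3 + 47*w^2 - 60*w) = (w - 5)*(w - 4)*(w^3 - 7*w^2 + 12*w) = w*(w - 5)*(w - 4)*(w^2 - 7*w + 12) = w*(w - 5)*(w - 4)*(w - 3)*(w - 4)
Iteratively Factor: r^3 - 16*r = (r)*(r^2 - 16) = r*(r - 4)*(r + 4)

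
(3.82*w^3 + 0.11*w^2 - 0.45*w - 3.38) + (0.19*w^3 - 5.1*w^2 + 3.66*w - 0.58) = 4.01*w^3 - 4.99*w^2 + 3.21*w - 3.96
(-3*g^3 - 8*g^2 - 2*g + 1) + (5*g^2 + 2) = -3*g^3 - 3*g^2 - 2*g + 3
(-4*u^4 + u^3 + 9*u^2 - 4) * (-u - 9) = 4*u^5 + 35*u^4 - 18*u^3 - 81*u^2 + 4*u + 36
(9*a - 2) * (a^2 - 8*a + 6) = 9*a^3 - 74*a^2 + 70*a - 12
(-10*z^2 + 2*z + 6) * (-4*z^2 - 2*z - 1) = 40*z^4 + 12*z^3 - 18*z^2 - 14*z - 6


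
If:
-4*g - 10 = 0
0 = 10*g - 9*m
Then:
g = -5/2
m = -25/9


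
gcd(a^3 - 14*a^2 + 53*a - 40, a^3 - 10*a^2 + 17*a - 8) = a^2 - 9*a + 8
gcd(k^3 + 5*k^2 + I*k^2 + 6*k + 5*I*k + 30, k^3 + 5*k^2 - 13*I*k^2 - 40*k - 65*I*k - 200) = k + 5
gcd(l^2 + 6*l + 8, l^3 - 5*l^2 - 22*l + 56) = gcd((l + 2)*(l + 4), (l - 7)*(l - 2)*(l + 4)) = l + 4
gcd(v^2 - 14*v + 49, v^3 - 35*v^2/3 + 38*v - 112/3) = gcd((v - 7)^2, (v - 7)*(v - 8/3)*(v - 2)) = v - 7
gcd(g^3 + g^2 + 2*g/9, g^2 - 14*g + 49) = 1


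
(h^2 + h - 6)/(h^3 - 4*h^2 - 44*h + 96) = (h + 3)/(h^2 - 2*h - 48)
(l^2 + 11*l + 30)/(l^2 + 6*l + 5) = (l + 6)/(l + 1)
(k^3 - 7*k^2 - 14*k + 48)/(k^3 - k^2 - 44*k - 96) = (k - 2)/(k + 4)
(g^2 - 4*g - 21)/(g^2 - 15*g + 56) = (g + 3)/(g - 8)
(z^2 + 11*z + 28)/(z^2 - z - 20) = (z + 7)/(z - 5)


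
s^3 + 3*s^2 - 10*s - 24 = (s - 3)*(s + 2)*(s + 4)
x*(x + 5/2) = x^2 + 5*x/2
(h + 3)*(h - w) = h^2 - h*w + 3*h - 3*w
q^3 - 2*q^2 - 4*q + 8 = (q - 2)^2*(q + 2)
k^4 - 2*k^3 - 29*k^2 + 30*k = k*(k - 6)*(k - 1)*(k + 5)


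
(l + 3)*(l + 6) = l^2 + 9*l + 18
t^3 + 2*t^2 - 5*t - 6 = (t - 2)*(t + 1)*(t + 3)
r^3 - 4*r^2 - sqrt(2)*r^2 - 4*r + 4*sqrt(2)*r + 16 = (r - 4)*(r - 2*sqrt(2))*(r + sqrt(2))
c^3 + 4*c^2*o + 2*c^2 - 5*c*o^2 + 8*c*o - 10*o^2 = (c + 2)*(c - o)*(c + 5*o)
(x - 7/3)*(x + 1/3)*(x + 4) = x^3 + 2*x^2 - 79*x/9 - 28/9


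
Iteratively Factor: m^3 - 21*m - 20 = (m + 1)*(m^2 - m - 20) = (m + 1)*(m + 4)*(m - 5)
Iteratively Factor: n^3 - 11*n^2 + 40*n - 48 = (n - 4)*(n^2 - 7*n + 12) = (n - 4)^2*(n - 3)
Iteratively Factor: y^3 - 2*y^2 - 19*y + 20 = (y + 4)*(y^2 - 6*y + 5) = (y - 5)*(y + 4)*(y - 1)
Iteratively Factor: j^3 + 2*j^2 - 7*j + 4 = (j + 4)*(j^2 - 2*j + 1) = (j - 1)*(j + 4)*(j - 1)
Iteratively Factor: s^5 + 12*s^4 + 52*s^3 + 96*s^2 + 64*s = (s + 2)*(s^4 + 10*s^3 + 32*s^2 + 32*s) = (s + 2)*(s + 4)*(s^3 + 6*s^2 + 8*s) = s*(s + 2)*(s + 4)*(s^2 + 6*s + 8) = s*(s + 2)*(s + 4)^2*(s + 2)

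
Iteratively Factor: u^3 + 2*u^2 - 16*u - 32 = (u + 4)*(u^2 - 2*u - 8) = (u + 2)*(u + 4)*(u - 4)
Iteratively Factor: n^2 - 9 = (n + 3)*(n - 3)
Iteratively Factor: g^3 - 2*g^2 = (g - 2)*(g^2) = g*(g - 2)*(g)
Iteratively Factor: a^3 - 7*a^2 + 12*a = (a - 3)*(a^2 - 4*a) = (a - 4)*(a - 3)*(a)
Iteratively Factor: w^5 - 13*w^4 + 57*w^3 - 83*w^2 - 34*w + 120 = (w - 4)*(w^4 - 9*w^3 + 21*w^2 + w - 30) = (w - 4)*(w - 2)*(w^3 - 7*w^2 + 7*w + 15) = (w - 4)*(w - 3)*(w - 2)*(w^2 - 4*w - 5) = (w - 4)*(w - 3)*(w - 2)*(w + 1)*(w - 5)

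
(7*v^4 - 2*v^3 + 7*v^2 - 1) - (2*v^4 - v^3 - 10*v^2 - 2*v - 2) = 5*v^4 - v^3 + 17*v^2 + 2*v + 1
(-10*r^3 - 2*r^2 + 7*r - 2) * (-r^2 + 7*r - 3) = 10*r^5 - 68*r^4 + 9*r^3 + 57*r^2 - 35*r + 6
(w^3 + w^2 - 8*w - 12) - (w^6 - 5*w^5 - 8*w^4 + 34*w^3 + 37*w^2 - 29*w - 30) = -w^6 + 5*w^5 + 8*w^4 - 33*w^3 - 36*w^2 + 21*w + 18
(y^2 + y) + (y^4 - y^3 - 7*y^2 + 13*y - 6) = y^4 - y^3 - 6*y^2 + 14*y - 6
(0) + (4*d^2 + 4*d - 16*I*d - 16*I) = 4*d^2 + 4*d - 16*I*d - 16*I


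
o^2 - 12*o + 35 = (o - 7)*(o - 5)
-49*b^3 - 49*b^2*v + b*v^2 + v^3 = (-7*b + v)*(b + v)*(7*b + v)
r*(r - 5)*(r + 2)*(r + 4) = r^4 + r^3 - 22*r^2 - 40*r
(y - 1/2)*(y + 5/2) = y^2 + 2*y - 5/4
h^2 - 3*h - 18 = (h - 6)*(h + 3)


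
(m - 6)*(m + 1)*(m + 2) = m^3 - 3*m^2 - 16*m - 12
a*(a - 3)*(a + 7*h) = a^3 + 7*a^2*h - 3*a^2 - 21*a*h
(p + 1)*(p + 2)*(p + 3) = p^3 + 6*p^2 + 11*p + 6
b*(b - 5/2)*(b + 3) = b^3 + b^2/2 - 15*b/2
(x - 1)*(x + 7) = x^2 + 6*x - 7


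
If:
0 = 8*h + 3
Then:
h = -3/8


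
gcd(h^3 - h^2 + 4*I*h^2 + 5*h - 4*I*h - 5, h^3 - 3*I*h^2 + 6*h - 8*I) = h - I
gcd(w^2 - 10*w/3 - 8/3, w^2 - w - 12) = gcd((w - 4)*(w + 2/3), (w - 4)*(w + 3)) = w - 4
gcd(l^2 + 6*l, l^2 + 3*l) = l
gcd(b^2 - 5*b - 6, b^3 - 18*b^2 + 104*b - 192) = b - 6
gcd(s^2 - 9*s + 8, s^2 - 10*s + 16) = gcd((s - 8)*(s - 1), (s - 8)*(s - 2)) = s - 8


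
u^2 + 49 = (u - 7*I)*(u + 7*I)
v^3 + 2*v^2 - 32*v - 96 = (v - 6)*(v + 4)^2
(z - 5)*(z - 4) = z^2 - 9*z + 20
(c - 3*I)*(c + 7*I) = c^2 + 4*I*c + 21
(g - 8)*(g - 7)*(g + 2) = g^3 - 13*g^2 + 26*g + 112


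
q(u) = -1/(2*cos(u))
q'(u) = -sin(u)/(2*cos(u)^2)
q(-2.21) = 0.84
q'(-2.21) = 1.13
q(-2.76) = 0.54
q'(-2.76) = 0.22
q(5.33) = -0.86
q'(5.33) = 1.22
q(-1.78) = 2.41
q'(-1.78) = 11.34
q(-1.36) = -2.39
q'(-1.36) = 11.17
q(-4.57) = 3.52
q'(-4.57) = -24.58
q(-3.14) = 0.50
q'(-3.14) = 0.00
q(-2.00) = 1.20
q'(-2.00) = 2.63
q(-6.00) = -0.52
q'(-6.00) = -0.15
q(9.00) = 0.55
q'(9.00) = -0.25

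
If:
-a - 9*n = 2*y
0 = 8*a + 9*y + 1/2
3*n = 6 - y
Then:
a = -325/34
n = -83/102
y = 287/34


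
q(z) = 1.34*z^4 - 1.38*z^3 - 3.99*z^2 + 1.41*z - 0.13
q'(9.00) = 3501.69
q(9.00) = 7475.09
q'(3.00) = 84.93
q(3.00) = 39.47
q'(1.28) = -4.35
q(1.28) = -4.16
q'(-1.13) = -2.59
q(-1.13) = -2.64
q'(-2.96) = -150.25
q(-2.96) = 99.39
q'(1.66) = 1.27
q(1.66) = -4.92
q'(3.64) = 176.01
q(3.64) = 120.82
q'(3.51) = 154.18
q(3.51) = 99.38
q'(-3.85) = -335.11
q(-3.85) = 308.46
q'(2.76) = 60.54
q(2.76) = 22.11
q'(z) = 5.36*z^3 - 4.14*z^2 - 7.98*z + 1.41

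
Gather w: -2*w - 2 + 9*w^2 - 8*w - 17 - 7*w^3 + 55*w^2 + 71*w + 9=-7*w^3 + 64*w^2 + 61*w - 10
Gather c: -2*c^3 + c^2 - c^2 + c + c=-2*c^3 + 2*c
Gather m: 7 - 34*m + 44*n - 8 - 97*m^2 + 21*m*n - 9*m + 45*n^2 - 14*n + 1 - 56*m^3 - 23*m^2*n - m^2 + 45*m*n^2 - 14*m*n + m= -56*m^3 + m^2*(-23*n - 98) + m*(45*n^2 + 7*n - 42) + 45*n^2 + 30*n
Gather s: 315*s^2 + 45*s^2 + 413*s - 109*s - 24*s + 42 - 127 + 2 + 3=360*s^2 + 280*s - 80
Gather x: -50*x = -50*x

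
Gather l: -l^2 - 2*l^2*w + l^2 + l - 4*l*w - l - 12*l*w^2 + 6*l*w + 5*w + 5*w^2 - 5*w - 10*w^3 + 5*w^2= -2*l^2*w + l*(-12*w^2 + 2*w) - 10*w^3 + 10*w^2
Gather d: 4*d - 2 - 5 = 4*d - 7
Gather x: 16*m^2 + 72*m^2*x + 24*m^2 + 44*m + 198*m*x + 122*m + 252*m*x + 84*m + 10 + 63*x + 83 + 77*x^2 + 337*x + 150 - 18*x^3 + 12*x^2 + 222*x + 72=40*m^2 + 250*m - 18*x^3 + 89*x^2 + x*(72*m^2 + 450*m + 622) + 315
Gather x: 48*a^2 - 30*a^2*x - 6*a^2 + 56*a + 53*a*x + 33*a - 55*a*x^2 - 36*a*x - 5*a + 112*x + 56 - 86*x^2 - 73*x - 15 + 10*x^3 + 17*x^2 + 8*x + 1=42*a^2 + 84*a + 10*x^3 + x^2*(-55*a - 69) + x*(-30*a^2 + 17*a + 47) + 42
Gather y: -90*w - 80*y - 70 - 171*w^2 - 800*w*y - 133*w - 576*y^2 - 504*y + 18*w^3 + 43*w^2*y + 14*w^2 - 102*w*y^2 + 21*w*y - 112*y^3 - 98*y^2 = 18*w^3 - 157*w^2 - 223*w - 112*y^3 + y^2*(-102*w - 674) + y*(43*w^2 - 779*w - 584) - 70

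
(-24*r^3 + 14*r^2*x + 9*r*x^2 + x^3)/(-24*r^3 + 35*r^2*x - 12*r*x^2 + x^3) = (24*r^2 + 10*r*x + x^2)/(24*r^2 - 11*r*x + x^2)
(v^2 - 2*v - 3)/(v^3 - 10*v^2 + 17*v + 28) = (v - 3)/(v^2 - 11*v + 28)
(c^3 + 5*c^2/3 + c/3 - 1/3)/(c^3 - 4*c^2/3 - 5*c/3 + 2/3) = (c + 1)/(c - 2)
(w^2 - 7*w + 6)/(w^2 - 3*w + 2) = (w - 6)/(w - 2)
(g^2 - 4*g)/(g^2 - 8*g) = (g - 4)/(g - 8)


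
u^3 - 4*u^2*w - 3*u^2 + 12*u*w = u*(u - 3)*(u - 4*w)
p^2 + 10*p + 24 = (p + 4)*(p + 6)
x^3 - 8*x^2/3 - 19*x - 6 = (x - 6)*(x + 1/3)*(x + 3)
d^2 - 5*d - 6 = (d - 6)*(d + 1)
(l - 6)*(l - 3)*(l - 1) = l^3 - 10*l^2 + 27*l - 18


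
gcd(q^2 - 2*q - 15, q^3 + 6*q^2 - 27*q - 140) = q - 5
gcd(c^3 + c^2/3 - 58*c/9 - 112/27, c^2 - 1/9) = 1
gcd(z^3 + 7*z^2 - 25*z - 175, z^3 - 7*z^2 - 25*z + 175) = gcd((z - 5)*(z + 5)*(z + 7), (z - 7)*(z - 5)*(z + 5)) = z^2 - 25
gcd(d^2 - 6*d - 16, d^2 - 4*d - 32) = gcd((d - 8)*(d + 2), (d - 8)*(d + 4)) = d - 8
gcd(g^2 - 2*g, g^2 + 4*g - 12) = g - 2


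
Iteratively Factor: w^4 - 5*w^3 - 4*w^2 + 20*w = (w - 5)*(w^3 - 4*w) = w*(w - 5)*(w^2 - 4) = w*(w - 5)*(w - 2)*(w + 2)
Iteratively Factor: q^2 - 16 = (q + 4)*(q - 4)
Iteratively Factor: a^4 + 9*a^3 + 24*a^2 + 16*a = (a + 4)*(a^3 + 5*a^2 + 4*a) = (a + 1)*(a + 4)*(a^2 + 4*a) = a*(a + 1)*(a + 4)*(a + 4)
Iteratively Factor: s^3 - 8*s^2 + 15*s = (s - 3)*(s^2 - 5*s) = s*(s - 3)*(s - 5)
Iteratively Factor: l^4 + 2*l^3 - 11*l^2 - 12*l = (l + 1)*(l^3 + l^2 - 12*l) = (l - 3)*(l + 1)*(l^2 + 4*l) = l*(l - 3)*(l + 1)*(l + 4)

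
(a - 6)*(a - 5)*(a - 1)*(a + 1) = a^4 - 11*a^3 + 29*a^2 + 11*a - 30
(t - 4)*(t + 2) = t^2 - 2*t - 8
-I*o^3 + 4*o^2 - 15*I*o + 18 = (o - 3*I)*(o + 6*I)*(-I*o + 1)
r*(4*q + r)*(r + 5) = 4*q*r^2 + 20*q*r + r^3 + 5*r^2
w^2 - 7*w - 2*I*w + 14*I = (w - 7)*(w - 2*I)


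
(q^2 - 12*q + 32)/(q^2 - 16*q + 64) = (q - 4)/(q - 8)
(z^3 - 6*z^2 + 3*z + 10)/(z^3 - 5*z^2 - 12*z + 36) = (z^2 - 4*z - 5)/(z^2 - 3*z - 18)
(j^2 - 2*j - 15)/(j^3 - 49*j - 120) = (j - 5)/(j^2 - 3*j - 40)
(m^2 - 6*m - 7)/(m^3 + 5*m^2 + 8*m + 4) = (m - 7)/(m^2 + 4*m + 4)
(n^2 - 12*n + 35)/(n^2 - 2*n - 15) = (n - 7)/(n + 3)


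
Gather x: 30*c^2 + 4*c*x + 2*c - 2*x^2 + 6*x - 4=30*c^2 + 2*c - 2*x^2 + x*(4*c + 6) - 4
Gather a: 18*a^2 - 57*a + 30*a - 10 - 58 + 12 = 18*a^2 - 27*a - 56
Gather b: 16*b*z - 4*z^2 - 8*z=16*b*z - 4*z^2 - 8*z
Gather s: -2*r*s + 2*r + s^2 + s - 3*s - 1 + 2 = 2*r + s^2 + s*(-2*r - 2) + 1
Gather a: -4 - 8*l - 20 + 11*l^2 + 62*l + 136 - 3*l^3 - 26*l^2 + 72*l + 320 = -3*l^3 - 15*l^2 + 126*l + 432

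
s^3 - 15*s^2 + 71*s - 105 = (s - 7)*(s - 5)*(s - 3)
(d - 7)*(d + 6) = d^2 - d - 42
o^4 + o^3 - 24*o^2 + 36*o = o*(o - 3)*(o - 2)*(o + 6)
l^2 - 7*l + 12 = (l - 4)*(l - 3)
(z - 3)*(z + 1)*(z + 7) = z^3 + 5*z^2 - 17*z - 21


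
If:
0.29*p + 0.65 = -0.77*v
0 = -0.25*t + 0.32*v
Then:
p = -2.6551724137931*v - 2.24137931034483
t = 1.28*v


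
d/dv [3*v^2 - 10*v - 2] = 6*v - 10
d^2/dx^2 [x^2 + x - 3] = 2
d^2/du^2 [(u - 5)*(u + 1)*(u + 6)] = 6*u + 4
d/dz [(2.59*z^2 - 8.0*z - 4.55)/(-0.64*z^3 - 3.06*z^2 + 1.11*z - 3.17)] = (1.6576*z^4 - 10.24*z^3 - 30.3411*z^2 - 44.2666*z + 30.4105)/(0.4096*z^6 + 3.9168*z^5 + 7.9428*z^4 - 2.7356*z^3 + 20.6325*z^2 - 7.0374*z + 10.0489)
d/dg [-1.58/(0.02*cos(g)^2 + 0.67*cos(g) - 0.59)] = -(0.0632*cos(g) + 1.0586)*sin(g)/(0.02*cos(g)^2 + 0.67*cos(g) - 0.59)^2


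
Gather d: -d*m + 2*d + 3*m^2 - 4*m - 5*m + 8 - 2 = d*(2 - m) + 3*m^2 - 9*m + 6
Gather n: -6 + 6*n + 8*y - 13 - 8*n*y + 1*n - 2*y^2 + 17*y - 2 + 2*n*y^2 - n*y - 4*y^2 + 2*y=n*(2*y^2 - 9*y + 7) - 6*y^2 + 27*y - 21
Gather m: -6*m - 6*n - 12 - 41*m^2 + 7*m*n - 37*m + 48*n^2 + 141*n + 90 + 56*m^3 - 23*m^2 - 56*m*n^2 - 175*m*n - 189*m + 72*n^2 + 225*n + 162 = 56*m^3 - 64*m^2 + m*(-56*n^2 - 168*n - 232) + 120*n^2 + 360*n + 240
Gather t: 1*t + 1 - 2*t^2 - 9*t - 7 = -2*t^2 - 8*t - 6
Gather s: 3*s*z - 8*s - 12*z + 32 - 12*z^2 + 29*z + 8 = s*(3*z - 8) - 12*z^2 + 17*z + 40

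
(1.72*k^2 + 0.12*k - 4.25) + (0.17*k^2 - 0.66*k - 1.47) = 1.89*k^2 - 0.54*k - 5.72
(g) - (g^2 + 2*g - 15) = -g^2 - g + 15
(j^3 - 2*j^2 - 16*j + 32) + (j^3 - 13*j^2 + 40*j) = 2*j^3 - 15*j^2 + 24*j + 32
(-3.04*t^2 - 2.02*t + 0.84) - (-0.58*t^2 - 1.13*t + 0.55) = -2.46*t^2 - 0.89*t + 0.29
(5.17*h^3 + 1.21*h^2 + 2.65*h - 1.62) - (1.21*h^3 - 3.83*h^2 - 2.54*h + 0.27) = 3.96*h^3 + 5.04*h^2 + 5.19*h - 1.89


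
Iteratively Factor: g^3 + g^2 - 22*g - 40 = (g + 2)*(g^2 - g - 20) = (g - 5)*(g + 2)*(g + 4)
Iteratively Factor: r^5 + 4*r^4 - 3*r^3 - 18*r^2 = (r + 3)*(r^4 + r^3 - 6*r^2) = (r - 2)*(r + 3)*(r^3 + 3*r^2) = r*(r - 2)*(r + 3)*(r^2 + 3*r) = r^2*(r - 2)*(r + 3)*(r + 3)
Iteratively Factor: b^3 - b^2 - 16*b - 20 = (b + 2)*(b^2 - 3*b - 10) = (b + 2)^2*(b - 5)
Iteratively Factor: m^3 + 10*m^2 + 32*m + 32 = (m + 2)*(m^2 + 8*m + 16) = (m + 2)*(m + 4)*(m + 4)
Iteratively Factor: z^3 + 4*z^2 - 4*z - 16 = (z + 2)*(z^2 + 2*z - 8) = (z - 2)*(z + 2)*(z + 4)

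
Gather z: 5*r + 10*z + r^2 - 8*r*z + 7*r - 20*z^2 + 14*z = r^2 + 12*r - 20*z^2 + z*(24 - 8*r)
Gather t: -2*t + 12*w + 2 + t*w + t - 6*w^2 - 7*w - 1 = t*(w - 1) - 6*w^2 + 5*w + 1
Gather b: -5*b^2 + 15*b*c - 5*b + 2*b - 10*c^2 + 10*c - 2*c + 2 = -5*b^2 + b*(15*c - 3) - 10*c^2 + 8*c + 2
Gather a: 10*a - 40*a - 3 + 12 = 9 - 30*a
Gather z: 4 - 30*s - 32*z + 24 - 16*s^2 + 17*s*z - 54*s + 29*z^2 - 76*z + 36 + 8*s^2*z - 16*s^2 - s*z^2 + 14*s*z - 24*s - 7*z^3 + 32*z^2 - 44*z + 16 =-32*s^2 - 108*s - 7*z^3 + z^2*(61 - s) + z*(8*s^2 + 31*s - 152) + 80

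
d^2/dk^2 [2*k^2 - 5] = 4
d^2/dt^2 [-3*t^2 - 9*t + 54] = -6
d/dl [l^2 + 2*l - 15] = 2*l + 2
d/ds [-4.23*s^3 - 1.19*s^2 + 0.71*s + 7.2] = -12.69*s^2 - 2.38*s + 0.71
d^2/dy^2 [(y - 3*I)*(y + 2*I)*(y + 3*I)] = 6*y + 4*I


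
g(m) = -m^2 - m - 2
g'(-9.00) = 17.00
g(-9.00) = -74.00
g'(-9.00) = 17.00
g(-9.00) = -74.00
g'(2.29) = -5.58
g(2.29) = -9.53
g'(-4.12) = 7.24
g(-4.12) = -14.85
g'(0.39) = -1.78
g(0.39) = -2.54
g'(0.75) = -2.50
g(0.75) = -3.31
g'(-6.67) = 12.34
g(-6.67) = -39.82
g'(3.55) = -8.10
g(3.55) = -18.15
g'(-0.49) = -0.02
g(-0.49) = -1.75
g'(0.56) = -2.12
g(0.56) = -2.87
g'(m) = -2*m - 1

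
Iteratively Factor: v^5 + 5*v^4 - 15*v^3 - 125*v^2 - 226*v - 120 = (v + 2)*(v^4 + 3*v^3 - 21*v^2 - 83*v - 60) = (v - 5)*(v + 2)*(v^3 + 8*v^2 + 19*v + 12) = (v - 5)*(v + 2)*(v + 4)*(v^2 + 4*v + 3) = (v - 5)*(v + 2)*(v + 3)*(v + 4)*(v + 1)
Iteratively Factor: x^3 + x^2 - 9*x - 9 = (x - 3)*(x^2 + 4*x + 3) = (x - 3)*(x + 1)*(x + 3)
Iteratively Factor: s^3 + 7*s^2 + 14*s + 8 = (s + 1)*(s^2 + 6*s + 8) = (s + 1)*(s + 2)*(s + 4)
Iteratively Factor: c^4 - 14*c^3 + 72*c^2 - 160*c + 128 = (c - 4)*(c^3 - 10*c^2 + 32*c - 32) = (c - 4)*(c - 2)*(c^2 - 8*c + 16) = (c - 4)^2*(c - 2)*(c - 4)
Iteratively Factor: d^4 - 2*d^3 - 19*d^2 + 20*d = (d - 5)*(d^3 + 3*d^2 - 4*d) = (d - 5)*(d - 1)*(d^2 + 4*d) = d*(d - 5)*(d - 1)*(d + 4)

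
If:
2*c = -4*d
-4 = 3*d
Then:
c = 8/3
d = -4/3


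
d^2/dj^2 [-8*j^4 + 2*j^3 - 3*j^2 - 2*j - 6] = -96*j^2 + 12*j - 6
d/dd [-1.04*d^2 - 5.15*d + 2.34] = -2.08*d - 5.15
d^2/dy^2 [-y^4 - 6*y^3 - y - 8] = 12*y*(-y - 3)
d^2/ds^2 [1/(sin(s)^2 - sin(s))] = (-4 - 1/sin(s) + 4/sin(s)^2 - 2/sin(s)^3)/(sin(s) - 1)^2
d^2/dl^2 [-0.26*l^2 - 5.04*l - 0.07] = -0.520000000000000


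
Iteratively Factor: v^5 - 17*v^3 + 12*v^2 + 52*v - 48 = (v + 2)*(v^4 - 2*v^3 - 13*v^2 + 38*v - 24) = (v - 1)*(v + 2)*(v^3 - v^2 - 14*v + 24) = (v - 3)*(v - 1)*(v + 2)*(v^2 + 2*v - 8) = (v - 3)*(v - 2)*(v - 1)*(v + 2)*(v + 4)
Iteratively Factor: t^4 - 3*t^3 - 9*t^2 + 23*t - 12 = (t - 4)*(t^3 + t^2 - 5*t + 3) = (t - 4)*(t - 1)*(t^2 + 2*t - 3) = (t - 4)*(t - 1)^2*(t + 3)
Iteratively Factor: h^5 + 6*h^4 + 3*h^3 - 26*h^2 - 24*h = (h + 3)*(h^4 + 3*h^3 - 6*h^2 - 8*h) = (h + 1)*(h + 3)*(h^3 + 2*h^2 - 8*h) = (h + 1)*(h + 3)*(h + 4)*(h^2 - 2*h) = h*(h + 1)*(h + 3)*(h + 4)*(h - 2)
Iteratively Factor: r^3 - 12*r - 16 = (r + 2)*(r^2 - 2*r - 8) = (r - 4)*(r + 2)*(r + 2)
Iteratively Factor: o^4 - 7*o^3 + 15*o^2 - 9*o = (o)*(o^3 - 7*o^2 + 15*o - 9) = o*(o - 1)*(o^2 - 6*o + 9) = o*(o - 3)*(o - 1)*(o - 3)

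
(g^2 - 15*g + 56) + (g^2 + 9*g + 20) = 2*g^2 - 6*g + 76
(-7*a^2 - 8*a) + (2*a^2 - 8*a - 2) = -5*a^2 - 16*a - 2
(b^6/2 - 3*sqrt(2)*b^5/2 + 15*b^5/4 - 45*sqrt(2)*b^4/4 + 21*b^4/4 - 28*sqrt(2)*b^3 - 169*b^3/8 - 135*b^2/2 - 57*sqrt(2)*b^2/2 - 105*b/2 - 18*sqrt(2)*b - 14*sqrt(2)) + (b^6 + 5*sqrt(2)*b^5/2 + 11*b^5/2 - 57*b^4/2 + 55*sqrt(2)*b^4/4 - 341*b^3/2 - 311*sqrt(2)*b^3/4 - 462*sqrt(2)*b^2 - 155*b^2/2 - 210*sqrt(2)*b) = 3*b^6/2 + sqrt(2)*b^5 + 37*b^5/4 - 93*b^4/4 + 5*sqrt(2)*b^4/2 - 1533*b^3/8 - 423*sqrt(2)*b^3/4 - 981*sqrt(2)*b^2/2 - 145*b^2 - 228*sqrt(2)*b - 105*b/2 - 14*sqrt(2)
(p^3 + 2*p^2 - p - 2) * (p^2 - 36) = p^5 + 2*p^4 - 37*p^3 - 74*p^2 + 36*p + 72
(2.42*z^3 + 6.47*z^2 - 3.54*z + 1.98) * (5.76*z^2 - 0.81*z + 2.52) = 13.9392*z^5 + 35.307*z^4 - 19.5327*z^3 + 30.5766*z^2 - 10.5246*z + 4.9896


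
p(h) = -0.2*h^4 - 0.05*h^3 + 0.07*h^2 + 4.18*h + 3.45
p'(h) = -0.8*h^3 - 0.15*h^2 + 0.14*h + 4.18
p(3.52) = -13.85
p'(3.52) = -32.08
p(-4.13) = -67.28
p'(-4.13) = 57.40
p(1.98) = 8.54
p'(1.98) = -2.34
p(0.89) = 7.06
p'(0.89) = 3.62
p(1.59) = 8.79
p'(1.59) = 0.81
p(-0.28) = 2.28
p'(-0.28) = 4.15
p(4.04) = -35.10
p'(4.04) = -50.45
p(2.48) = 5.92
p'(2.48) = -8.60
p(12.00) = -4169.91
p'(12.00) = -1398.14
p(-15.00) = -9999.75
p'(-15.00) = 2668.33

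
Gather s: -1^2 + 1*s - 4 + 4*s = 5*s - 5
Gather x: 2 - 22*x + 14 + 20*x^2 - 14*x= 20*x^2 - 36*x + 16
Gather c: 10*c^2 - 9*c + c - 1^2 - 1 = 10*c^2 - 8*c - 2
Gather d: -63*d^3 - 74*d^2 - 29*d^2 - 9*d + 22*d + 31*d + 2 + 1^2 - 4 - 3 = -63*d^3 - 103*d^2 + 44*d - 4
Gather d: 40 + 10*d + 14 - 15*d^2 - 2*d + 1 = -15*d^2 + 8*d + 55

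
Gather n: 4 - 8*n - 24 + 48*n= 40*n - 20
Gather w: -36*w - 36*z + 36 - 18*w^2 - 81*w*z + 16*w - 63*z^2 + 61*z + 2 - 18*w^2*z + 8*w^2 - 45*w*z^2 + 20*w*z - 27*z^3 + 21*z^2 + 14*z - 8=w^2*(-18*z - 10) + w*(-45*z^2 - 61*z - 20) - 27*z^3 - 42*z^2 + 39*z + 30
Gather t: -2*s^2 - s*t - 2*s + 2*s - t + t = -2*s^2 - s*t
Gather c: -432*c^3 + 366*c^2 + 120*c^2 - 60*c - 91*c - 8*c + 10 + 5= -432*c^3 + 486*c^2 - 159*c + 15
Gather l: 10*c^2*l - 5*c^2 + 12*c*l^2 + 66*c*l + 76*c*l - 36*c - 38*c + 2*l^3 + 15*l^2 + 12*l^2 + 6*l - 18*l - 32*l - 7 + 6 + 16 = -5*c^2 - 74*c + 2*l^3 + l^2*(12*c + 27) + l*(10*c^2 + 142*c - 44) + 15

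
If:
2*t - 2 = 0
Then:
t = 1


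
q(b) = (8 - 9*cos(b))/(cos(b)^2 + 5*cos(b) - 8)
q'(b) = (8 - 9*cos(b))*(2*sin(b)*cos(b) + 5*sin(b))/(cos(b)^2 + 5*cos(b) - 8)^2 + 9*sin(b)/(cos(b)^2 + 5*cos(b) - 8)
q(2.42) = -1.32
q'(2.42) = -0.26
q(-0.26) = 0.31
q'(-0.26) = 1.28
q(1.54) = -0.98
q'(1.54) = -0.51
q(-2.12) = -1.23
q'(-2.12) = 0.34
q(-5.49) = -0.42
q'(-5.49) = -1.12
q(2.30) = -1.29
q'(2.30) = -0.29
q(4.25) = -1.20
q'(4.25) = 0.36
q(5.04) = -0.81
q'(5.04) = 0.67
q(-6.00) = 0.28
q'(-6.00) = -1.34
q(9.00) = -1.38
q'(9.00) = -0.16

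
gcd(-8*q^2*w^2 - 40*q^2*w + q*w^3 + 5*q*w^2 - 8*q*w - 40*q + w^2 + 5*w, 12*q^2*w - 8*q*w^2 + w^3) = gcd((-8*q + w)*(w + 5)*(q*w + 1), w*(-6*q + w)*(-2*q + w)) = 1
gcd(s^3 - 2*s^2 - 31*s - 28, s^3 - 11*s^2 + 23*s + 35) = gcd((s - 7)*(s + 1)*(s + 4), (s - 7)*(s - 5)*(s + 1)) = s^2 - 6*s - 7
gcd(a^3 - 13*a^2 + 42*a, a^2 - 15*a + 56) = a - 7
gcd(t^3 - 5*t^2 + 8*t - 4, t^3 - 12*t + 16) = t^2 - 4*t + 4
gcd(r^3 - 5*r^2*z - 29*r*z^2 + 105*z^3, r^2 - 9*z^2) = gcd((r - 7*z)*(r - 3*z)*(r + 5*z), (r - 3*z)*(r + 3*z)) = -r + 3*z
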